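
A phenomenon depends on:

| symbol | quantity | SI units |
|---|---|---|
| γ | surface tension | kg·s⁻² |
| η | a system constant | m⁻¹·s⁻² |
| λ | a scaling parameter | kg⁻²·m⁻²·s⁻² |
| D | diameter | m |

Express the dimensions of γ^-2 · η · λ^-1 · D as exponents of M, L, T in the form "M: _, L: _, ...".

Collect each base-dimension exponent across the product:
  M: −2·(1) + (0) − (-2) + (0) = 0
  L: −2·(0) + (-1) − (-2) + (1) = 2
  T: −2·(-2) + (-2) − (-2) + (0) = 4
So the dimensions are [L² T⁴].

M: 0, L: 2, T: 4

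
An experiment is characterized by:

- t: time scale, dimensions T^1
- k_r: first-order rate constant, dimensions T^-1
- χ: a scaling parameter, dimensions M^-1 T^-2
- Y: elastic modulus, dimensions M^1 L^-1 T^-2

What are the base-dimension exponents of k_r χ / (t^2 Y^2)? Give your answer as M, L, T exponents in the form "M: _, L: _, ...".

M: -3, L: 2, T: -1

Collect each base-dimension exponent across the product:
  M: −2·(0) + (0) + (-1) − 2·(1) = -3
  L: −2·(0) + (0) + (0) − 2·(-1) = 2
  T: −2·(1) + (-1) + (-2) − 2·(-2) = -1
So the dimensions are [M⁻³ L² T⁻¹].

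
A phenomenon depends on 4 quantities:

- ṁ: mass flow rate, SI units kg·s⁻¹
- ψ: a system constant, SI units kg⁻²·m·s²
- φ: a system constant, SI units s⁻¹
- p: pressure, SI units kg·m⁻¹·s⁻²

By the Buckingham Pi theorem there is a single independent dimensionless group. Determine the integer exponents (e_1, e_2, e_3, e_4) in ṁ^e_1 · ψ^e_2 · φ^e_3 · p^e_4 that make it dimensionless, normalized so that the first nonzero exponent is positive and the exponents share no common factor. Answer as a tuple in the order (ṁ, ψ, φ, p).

(1, 1, -1, 1)

M: e_1·(1) + e_2·(-2) + e_3·(0) + e_4·(1) = 0
L: e_1·(0) + e_2·(1) + e_3·(0) + e_4·(-1) = 0
T: e_1·(-1) + e_2·(2) + e_3·(-1) + e_4·(-2) = 0
Solving this homogeneous linear system for the smallest-integer solution (first nonzero entry positive) gives (1, 1, -1, 1).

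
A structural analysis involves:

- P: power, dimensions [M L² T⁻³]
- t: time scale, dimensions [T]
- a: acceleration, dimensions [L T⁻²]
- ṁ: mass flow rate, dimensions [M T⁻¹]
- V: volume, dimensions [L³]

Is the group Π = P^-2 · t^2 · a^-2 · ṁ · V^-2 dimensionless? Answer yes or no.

no

Sum the exponent of each base dimension across the product:
  M: −2·[P]_M + 2·[t]_M − 2·[a]_M + [ṁ]_M − 2·[V]_M = −2·(1) + 2·(0) − 2·(0) + (1) − 2·(0) = -1
  L: −2·[P]_L + 2·[t]_L − 2·[a]_L + [ṁ]_L − 2·[V]_L = −2·(2) + 2·(0) − 2·(1) + (0) − 2·(3) = -12
  T: −2·[P]_T + 2·[t]_T − 2·[a]_T + [ṁ]_T − 2·[V]_T = −2·(-3) + 2·(1) − 2·(-2) + (-1) − 2·(0) = 11
Net dimensions [M⁻¹ L⁻¹² T¹¹] ≠ [1] — not dimensionless.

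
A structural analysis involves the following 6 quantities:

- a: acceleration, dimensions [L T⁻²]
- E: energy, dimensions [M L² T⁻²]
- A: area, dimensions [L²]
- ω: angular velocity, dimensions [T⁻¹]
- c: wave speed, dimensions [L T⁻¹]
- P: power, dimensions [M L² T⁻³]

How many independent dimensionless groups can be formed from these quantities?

3

There are 6 variables and 3 base dimensions (M, L, T).
The dimension matrix has rank 3.
Independent dimensionless groups: 6 − 3 = 3.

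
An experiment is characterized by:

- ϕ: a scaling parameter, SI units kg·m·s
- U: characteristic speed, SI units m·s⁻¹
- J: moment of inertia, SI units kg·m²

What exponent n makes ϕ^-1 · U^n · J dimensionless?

-1

Balance the L exponent: (1)·n from U, plus −(1) + (2) = 1 from the rest, must sum to zero.
n + 1 = 0, so n = -1.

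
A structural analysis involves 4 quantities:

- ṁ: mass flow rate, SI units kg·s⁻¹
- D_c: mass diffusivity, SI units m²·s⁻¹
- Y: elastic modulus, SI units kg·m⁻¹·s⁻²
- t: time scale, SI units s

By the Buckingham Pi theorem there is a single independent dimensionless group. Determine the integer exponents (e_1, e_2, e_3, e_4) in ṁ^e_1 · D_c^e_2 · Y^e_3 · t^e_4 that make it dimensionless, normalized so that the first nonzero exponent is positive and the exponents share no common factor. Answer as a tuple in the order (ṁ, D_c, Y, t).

(2, -1, -2, -3)

M: e_1·(1) + e_2·(0) + e_3·(1) + e_4·(0) = 0
L: e_1·(0) + e_2·(2) + e_3·(-1) + e_4·(0) = 0
T: e_1·(-1) + e_2·(-1) + e_3·(-2) + e_4·(1) = 0
Solving this homogeneous linear system for the smallest-integer solution (first nonzero entry positive) gives (2, -1, -2, -3).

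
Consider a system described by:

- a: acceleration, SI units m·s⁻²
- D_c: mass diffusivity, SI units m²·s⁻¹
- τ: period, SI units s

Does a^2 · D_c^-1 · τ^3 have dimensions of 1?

Sum the exponent of each base dimension across the product:
  L: 2·[a]_L − [D_c]_L + 3·[τ]_L = 2·(1) − (2) + 3·(0) = 0
  T: 2·[a]_T − [D_c]_T + 3·[τ]_T = 2·(-2) − (-1) + 3·(1) = 0
All base exponents vanish — dimensionless.

yes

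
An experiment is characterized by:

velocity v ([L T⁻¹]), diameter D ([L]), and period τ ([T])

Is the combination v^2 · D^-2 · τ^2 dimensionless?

Sum the exponent of each base dimension across the product:
  L: 2·[v]_L − 2·[D]_L + 2·[τ]_L = 2·(1) − 2·(1) + 2·(0) = 0
  T: 2·[v]_T − 2·[D]_T + 2·[τ]_T = 2·(-1) − 2·(0) + 2·(1) = 0
All base exponents vanish — dimensionless.

yes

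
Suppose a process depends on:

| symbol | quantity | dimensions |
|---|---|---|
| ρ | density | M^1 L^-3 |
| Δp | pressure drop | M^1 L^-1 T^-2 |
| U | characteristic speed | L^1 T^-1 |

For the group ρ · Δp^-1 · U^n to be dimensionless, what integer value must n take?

2

Balance the L exponent: (1)·n from U, plus (-3) − (-1) = -2 from the rest, must sum to zero.
n − 2 = 0, so n = 2.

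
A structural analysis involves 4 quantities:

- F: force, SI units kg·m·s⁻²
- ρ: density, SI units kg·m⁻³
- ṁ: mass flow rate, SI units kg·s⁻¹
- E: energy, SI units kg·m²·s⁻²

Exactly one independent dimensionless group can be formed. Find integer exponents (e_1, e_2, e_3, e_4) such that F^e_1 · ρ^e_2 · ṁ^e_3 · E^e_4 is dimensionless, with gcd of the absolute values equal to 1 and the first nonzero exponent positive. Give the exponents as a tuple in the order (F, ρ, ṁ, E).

M: e_1·(1) + e_2·(1) + e_3·(1) + e_4·(1) = 0
L: e_1·(1) + e_2·(-3) + e_3·(0) + e_4·(2) = 0
T: e_1·(-2) + e_2·(0) + e_3·(-1) + e_4·(-2) = 0
Solving this homogeneous linear system for the smallest-integer solution (first nonzero entry positive) gives (1, -1, 2, -2).

(1, -1, 2, -2)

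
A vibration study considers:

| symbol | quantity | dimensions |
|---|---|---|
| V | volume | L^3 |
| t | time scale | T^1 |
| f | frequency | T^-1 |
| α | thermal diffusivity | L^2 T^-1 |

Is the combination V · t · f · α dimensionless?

Sum the exponent of each base dimension across the product:
  L: [V]_L + [t]_L + [f]_L + [α]_L = (3) + (0) + (0) + (2) = 5
  T: [V]_T + [t]_T + [f]_T + [α]_T = (0) + (1) + (-1) + (-1) = -1
Net dimensions [L⁵ T⁻¹] ≠ [1] — not dimensionless.

no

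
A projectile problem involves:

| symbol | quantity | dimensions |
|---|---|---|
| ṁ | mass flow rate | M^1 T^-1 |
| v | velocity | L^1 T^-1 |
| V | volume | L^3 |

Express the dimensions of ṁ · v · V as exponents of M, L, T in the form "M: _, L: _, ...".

M: 1, L: 4, T: -2

Collect each base-dimension exponent across the product:
  M: (1) + (0) + (0) = 1
  L: (0) + (1) + (3) = 4
  T: (-1) + (-1) + (0) = -2
So the dimensions are [M L⁴ T⁻²].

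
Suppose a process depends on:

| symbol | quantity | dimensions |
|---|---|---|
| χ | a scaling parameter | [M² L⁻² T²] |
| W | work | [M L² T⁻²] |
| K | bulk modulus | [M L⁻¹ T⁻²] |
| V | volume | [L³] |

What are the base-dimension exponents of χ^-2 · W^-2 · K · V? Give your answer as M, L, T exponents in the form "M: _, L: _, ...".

M: -5, L: 2, T: -2

Collect each base-dimension exponent across the product:
  M: −2·(2) − 2·(1) + (1) + (0) = -5
  L: −2·(-2) − 2·(2) + (-1) + (3) = 2
  T: −2·(2) − 2·(-2) + (-2) + (0) = -2
So the dimensions are [M⁻⁵ L² T⁻²].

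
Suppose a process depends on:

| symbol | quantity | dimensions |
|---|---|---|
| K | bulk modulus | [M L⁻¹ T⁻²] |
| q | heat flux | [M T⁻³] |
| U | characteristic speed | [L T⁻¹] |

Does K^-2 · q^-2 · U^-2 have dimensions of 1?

Sum the exponent of each base dimension across the product:
  M: −2·[K]_M − 2·[q]_M − 2·[U]_M = −2·(1) − 2·(1) − 2·(0) = -4
  L: −2·[K]_L − 2·[q]_L − 2·[U]_L = −2·(-1) − 2·(0) − 2·(1) = 0
  T: −2·[K]_T − 2·[q]_T − 2·[U]_T = −2·(-2) − 2·(-3) − 2·(-1) = 12
Net dimensions [M⁻⁴ T¹²] ≠ [1] — not dimensionless.

no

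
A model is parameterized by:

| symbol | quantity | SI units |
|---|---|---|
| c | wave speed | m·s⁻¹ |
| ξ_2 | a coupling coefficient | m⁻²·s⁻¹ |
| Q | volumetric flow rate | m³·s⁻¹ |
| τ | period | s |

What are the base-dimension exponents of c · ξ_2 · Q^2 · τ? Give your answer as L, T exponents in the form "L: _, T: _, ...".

L: 5, T: -3

Collect each base-dimension exponent across the product:
  L: (1) + (-2) + 2·(3) + (0) = 5
  T: (-1) + (-1) + 2·(-1) + (1) = -3
So the dimensions are [L⁵ T⁻³].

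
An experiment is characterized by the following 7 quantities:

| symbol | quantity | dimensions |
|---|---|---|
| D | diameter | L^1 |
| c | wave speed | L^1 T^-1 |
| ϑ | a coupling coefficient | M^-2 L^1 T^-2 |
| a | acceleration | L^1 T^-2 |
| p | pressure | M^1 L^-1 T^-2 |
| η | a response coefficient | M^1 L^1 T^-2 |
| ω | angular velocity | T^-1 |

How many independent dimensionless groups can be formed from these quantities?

There are 7 variables and 3 base dimensions (M, L, T).
The dimension matrix has rank 3.
Independent dimensionless groups: 7 − 3 = 4.

4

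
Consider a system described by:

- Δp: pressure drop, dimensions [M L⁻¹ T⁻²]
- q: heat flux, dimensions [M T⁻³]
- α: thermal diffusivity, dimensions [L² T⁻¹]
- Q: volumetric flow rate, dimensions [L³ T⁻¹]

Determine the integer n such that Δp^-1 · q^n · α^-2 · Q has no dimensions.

1

Balance the M exponent: (1)·n from q, plus −(1) − 2·(0) + (0) = -1 from the rest, must sum to zero.
n − 1 = 0, so n = 1.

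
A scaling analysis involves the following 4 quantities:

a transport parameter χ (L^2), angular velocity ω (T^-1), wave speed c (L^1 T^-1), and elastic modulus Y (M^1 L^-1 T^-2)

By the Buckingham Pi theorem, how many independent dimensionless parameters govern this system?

There are 4 variables and 3 base dimensions (M, L, T).
The dimension matrix has rank 3.
Independent dimensionless groups: 4 − 3 = 1.

1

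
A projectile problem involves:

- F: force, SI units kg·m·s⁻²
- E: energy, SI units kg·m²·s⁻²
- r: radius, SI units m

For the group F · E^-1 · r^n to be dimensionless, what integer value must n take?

1

Balance the L exponent: (1)·n from r, plus (1) − (2) = -1 from the rest, must sum to zero.
n − 1 = 0, so n = 1.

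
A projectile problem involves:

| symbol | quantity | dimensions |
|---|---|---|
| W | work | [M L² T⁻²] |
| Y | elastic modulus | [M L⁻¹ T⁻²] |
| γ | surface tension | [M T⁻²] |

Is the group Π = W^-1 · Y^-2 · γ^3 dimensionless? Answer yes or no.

yes

Sum the exponent of each base dimension across the product:
  M: −[W]_M − 2·[Y]_M + 3·[γ]_M = −(1) − 2·(1) + 3·(1) = 0
  L: −[W]_L − 2·[Y]_L + 3·[γ]_L = −(2) − 2·(-1) + 3·(0) = 0
  T: −[W]_T − 2·[Y]_T + 3·[γ]_T = −(-2) − 2·(-2) + 3·(-2) = 0
All base exponents vanish — dimensionless.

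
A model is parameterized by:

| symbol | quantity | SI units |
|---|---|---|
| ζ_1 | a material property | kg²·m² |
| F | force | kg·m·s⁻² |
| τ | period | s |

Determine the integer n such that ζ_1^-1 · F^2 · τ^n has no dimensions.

4

Balance the T exponent: (1)·n from τ, plus −(0) + 2·(-2) = -4 from the rest, must sum to zero.
n − 4 = 0, so n = 4.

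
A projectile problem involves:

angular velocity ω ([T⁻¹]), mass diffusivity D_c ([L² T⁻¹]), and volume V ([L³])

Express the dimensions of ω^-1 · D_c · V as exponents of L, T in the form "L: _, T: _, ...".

Collect each base-dimension exponent across the product:
  L: −(0) + (2) + (3) = 5
  T: −(-1) + (-1) + (0) = 0
So the dimensions are [L⁵].

L: 5, T: 0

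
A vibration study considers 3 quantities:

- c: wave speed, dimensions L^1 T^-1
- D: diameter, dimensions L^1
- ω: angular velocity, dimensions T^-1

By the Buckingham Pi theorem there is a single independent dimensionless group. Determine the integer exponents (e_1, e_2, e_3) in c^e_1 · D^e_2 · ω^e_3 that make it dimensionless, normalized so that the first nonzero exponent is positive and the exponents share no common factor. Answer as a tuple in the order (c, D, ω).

L: e_1·(1) + e_2·(1) + e_3·(0) = 0
T: e_1·(-1) + e_2·(0) + e_3·(-1) = 0
Solving this homogeneous linear system for the smallest-integer solution (first nonzero entry positive) gives (1, -1, -1).

(1, -1, -1)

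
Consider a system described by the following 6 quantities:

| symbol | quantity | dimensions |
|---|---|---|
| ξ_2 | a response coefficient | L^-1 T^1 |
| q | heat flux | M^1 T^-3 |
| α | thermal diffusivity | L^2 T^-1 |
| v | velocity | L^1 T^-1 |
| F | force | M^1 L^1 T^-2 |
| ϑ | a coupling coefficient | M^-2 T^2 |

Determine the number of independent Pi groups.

3

There are 6 variables and 3 base dimensions (M, L, T).
The dimension matrix has rank 3.
Independent dimensionless groups: 6 − 3 = 3.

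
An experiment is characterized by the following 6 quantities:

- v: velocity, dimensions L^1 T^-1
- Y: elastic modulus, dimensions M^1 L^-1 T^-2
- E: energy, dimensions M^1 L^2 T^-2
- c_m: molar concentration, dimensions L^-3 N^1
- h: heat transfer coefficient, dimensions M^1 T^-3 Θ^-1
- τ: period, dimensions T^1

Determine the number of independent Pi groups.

1

There are 6 variables and 5 base dimensions (M, L, T, Θ, N).
The dimension matrix has rank 5.
Independent dimensionless groups: 6 − 5 = 1.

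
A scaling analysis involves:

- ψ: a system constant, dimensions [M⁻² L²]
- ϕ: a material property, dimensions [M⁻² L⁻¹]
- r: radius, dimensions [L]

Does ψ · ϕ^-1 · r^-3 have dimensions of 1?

yes

Sum the exponent of each base dimension across the product:
  M: [ψ]_M − [ϕ]_M − 3·[r]_M = (-2) − (-2) − 3·(0) = 0
  L: [ψ]_L − [ϕ]_L − 3·[r]_L = (2) − (-1) − 3·(1) = 0
  T: [ψ]_T − [ϕ]_T − 3·[r]_T = (0) − (0) − 3·(0) = 0
All base exponents vanish — dimensionless.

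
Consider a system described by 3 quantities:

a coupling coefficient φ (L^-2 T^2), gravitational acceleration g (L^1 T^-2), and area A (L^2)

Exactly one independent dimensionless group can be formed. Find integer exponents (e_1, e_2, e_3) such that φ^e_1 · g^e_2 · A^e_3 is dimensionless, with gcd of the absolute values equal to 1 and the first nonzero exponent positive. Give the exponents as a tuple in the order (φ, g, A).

L: e_1·(-2) + e_2·(1) + e_3·(2) = 0
T: e_1·(2) + e_2·(-2) + e_3·(0) = 0
Solving this homogeneous linear system for the smallest-integer solution (first nonzero entry positive) gives (2, 2, 1).

(2, 2, 1)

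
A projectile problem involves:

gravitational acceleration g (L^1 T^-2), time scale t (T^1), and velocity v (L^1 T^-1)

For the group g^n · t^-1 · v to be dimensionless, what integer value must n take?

Balance the L exponent: (1)·n from g, plus −(0) + (1) = 1 from the rest, must sum to zero.
n + 1 = 0, so n = -1.

-1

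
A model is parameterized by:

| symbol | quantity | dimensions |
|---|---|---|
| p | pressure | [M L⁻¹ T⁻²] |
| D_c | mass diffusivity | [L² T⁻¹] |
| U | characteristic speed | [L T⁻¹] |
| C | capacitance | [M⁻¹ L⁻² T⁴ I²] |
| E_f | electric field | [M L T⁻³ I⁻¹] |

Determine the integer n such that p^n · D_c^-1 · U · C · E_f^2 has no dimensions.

Balance the M exponent: (1)·n from p, plus −(0) + (0) + (-1) + 2·(1) = 1 from the rest, must sum to zero.
n + 1 = 0, so n = -1.

-1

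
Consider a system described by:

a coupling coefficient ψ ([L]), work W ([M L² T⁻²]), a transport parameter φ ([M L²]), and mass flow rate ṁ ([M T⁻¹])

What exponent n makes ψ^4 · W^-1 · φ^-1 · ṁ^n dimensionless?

Balance the M exponent: (1)·n from ṁ, plus 4·(0) − (1) − (1) = -2 from the rest, must sum to zero.
n − 2 = 0, so n = 2.

2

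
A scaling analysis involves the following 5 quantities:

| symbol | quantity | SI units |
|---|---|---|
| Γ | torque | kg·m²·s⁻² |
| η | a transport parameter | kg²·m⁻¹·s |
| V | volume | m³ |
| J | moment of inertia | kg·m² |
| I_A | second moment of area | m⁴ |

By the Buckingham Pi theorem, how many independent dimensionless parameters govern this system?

2

There are 5 variables and 3 base dimensions (M, L, T).
The dimension matrix has rank 3.
Independent dimensionless groups: 5 − 3 = 2.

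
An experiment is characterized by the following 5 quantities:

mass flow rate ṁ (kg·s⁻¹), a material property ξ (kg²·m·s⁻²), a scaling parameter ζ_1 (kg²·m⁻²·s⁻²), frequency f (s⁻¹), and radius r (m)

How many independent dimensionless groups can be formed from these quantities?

There are 5 variables and 3 base dimensions (M, L, T).
The dimension matrix has rank 3.
Independent dimensionless groups: 5 − 3 = 2.

2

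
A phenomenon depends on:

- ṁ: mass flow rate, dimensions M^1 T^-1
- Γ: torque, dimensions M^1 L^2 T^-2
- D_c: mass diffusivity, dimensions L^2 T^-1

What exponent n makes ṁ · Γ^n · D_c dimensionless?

Balance the M exponent: (1)·n from Γ, plus (1) + (0) = 1 from the rest, must sum to zero.
n + 1 = 0, so n = -1.

-1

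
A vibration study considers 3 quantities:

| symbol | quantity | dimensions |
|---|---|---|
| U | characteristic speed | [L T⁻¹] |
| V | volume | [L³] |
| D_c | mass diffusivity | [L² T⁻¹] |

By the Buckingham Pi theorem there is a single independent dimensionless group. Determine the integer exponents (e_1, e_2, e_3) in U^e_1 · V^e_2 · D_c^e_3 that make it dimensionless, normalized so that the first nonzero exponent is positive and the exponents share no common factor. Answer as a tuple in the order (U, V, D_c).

(3, 1, -3)

L: e_1·(1) + e_2·(3) + e_3·(2) = 0
T: e_1·(-1) + e_2·(0) + e_3·(-1) = 0
Solving this homogeneous linear system for the smallest-integer solution (first nonzero entry positive) gives (3, 1, -3).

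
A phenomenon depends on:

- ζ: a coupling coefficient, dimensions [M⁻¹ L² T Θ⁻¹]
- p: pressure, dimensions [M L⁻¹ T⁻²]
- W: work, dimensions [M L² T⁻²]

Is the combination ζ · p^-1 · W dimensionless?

no

Sum the exponent of each base dimension across the product:
  M: [ζ]_M − [p]_M + [W]_M = (-1) − (1) + (1) = -1
  L: [ζ]_L − [p]_L + [W]_L = (2) − (-1) + (2) = 5
  T: [ζ]_T − [p]_T + [W]_T = (1) − (-2) + (-2) = 1
  Θ: [ζ]_Θ − [p]_Θ + [W]_Θ = (-1) − (0) + (0) = -1
Net dimensions [M⁻¹ L⁵ T Θ⁻¹] ≠ [1] — not dimensionless.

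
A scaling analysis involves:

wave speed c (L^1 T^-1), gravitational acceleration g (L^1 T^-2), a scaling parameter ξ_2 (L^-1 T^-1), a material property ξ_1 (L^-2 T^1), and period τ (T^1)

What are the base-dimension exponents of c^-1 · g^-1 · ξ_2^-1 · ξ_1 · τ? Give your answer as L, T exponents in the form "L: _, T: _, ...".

Collect each base-dimension exponent across the product:
  L: −(1) − (1) − (-1) + (-2) + (0) = -3
  T: −(-1) − (-2) − (-1) + (1) + (1) = 6
So the dimensions are [L⁻³ T⁶].

L: -3, T: 6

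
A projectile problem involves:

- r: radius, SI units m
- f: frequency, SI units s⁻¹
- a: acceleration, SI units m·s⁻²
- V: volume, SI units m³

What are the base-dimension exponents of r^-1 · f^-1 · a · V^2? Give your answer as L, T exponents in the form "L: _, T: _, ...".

Collect each base-dimension exponent across the product:
  L: −(1) − (0) + (1) + 2·(3) = 6
  T: −(0) − (-1) + (-2) + 2·(0) = -1
So the dimensions are [L⁶ T⁻¹].

L: 6, T: -1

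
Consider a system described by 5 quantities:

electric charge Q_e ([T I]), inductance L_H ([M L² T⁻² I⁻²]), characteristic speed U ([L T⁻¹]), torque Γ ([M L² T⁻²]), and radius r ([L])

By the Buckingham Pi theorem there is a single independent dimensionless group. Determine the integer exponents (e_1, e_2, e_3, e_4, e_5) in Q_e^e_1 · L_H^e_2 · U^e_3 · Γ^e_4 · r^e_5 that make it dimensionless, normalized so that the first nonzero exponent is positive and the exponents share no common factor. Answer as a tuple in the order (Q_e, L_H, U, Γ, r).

(2, 1, 2, -1, -2)

M: e_1·(0) + e_2·(1) + e_3·(0) + e_4·(1) + e_5·(0) = 0
L: e_1·(0) + e_2·(2) + e_3·(1) + e_4·(2) + e_5·(1) = 0
T: e_1·(1) + e_2·(-2) + e_3·(-1) + e_4·(-2) + e_5·(0) = 0
I: e_1·(1) + e_2·(-2) + e_3·(0) + e_4·(0) + e_5·(0) = 0
Solving this homogeneous linear system for the smallest-integer solution (first nonzero entry positive) gives (2, 1, 2, -1, -2).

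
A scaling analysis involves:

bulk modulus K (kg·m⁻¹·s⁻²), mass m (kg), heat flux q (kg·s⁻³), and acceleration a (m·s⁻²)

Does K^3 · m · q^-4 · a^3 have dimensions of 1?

Sum the exponent of each base dimension across the product:
  M: 3·[K]_M + [m]_M − 4·[q]_M + 3·[a]_M = 3·(1) + (1) − 4·(1) + 3·(0) = 0
  L: 3·[K]_L + [m]_L − 4·[q]_L + 3·[a]_L = 3·(-1) + (0) − 4·(0) + 3·(1) = 0
  T: 3·[K]_T + [m]_T − 4·[q]_T + 3·[a]_T = 3·(-2) + (0) − 4·(-3) + 3·(-2) = 0
All base exponents vanish — dimensionless.

yes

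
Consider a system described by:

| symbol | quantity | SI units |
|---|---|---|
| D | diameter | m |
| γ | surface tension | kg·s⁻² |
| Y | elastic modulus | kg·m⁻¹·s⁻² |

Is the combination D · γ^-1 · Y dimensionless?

Sum the exponent of each base dimension across the product:
  M: [D]_M − [γ]_M + [Y]_M = (0) − (1) + (1) = 0
  L: [D]_L − [γ]_L + [Y]_L = (1) − (0) + (-1) = 0
  T: [D]_T − [γ]_T + [Y]_T = (0) − (-2) + (-2) = 0
  Θ: [D]_Θ − [γ]_Θ + [Y]_Θ = (0) − (0) + (0) = 0
All base exponents vanish — dimensionless.

yes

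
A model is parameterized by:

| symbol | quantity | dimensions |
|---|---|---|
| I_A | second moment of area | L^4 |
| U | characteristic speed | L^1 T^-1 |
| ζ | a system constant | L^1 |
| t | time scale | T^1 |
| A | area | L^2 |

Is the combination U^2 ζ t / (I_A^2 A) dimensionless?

no

Sum the exponent of each base dimension across the product:
  L: −2·[I_A]_L + 2·[U]_L + [ζ]_L + [t]_L − [A]_L = −2·(4) + 2·(1) + (1) + (0) − (2) = -7
  T: −2·[I_A]_T + 2·[U]_T + [ζ]_T + [t]_T − [A]_T = −2·(0) + 2·(-1) + (0) + (1) − (0) = -1
Net dimensions [L⁻⁷ T⁻¹] ≠ [1] — not dimensionless.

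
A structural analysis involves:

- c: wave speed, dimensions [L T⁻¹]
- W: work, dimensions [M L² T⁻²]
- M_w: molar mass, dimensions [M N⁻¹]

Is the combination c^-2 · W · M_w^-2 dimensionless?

Sum the exponent of each base dimension across the product:
  M: −2·[c]_M + [W]_M − 2·[M_w]_M = −2·(0) + (1) − 2·(1) = -1
  L: −2·[c]_L + [W]_L − 2·[M_w]_L = −2·(1) + (2) − 2·(0) = 0
  T: −2·[c]_T + [W]_T − 2·[M_w]_T = −2·(-1) + (-2) − 2·(0) = 0
  N: −2·[c]_N + [W]_N − 2·[M_w]_N = −2·(0) + (0) − 2·(-1) = 2
Net dimensions [M⁻¹ N²] ≠ [1] — not dimensionless.

no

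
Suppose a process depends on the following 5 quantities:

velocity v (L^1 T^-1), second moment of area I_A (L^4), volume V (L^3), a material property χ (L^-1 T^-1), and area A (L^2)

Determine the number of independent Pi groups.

3

There are 5 variables and 2 base dimensions (L, T).
The dimension matrix has rank 2.
Independent dimensionless groups: 5 − 2 = 3.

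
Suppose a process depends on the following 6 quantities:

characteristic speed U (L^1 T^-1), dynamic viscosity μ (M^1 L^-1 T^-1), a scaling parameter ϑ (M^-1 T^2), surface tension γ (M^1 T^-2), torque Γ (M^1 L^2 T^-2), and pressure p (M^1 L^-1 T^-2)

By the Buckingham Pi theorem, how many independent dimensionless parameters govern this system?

3

There are 6 variables and 3 base dimensions (M, L, T).
The dimension matrix has rank 3.
Independent dimensionless groups: 6 − 3 = 3.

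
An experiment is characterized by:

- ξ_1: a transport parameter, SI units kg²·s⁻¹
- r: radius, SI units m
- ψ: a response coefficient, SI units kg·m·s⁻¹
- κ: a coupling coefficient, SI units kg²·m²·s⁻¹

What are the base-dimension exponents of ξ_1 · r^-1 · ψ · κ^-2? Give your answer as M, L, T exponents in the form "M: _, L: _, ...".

M: -1, L: -4, T: 0

Collect each base-dimension exponent across the product:
  M: (2) − (0) + (1) − 2·(2) = -1
  L: (0) − (1) + (1) − 2·(2) = -4
  T: (-1) − (0) + (-1) − 2·(-1) = 0
So the dimensions are [M⁻¹ L⁻⁴].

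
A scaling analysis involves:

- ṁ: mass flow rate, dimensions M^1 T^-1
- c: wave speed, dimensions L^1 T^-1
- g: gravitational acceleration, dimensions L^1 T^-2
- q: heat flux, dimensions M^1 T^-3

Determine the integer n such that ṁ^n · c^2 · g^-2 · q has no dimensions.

Balance the M exponent: (1)·n from ṁ, plus 2·(0) − 2·(0) + (1) = 1 from the rest, must sum to zero.
n + 1 = 0, so n = -1.

-1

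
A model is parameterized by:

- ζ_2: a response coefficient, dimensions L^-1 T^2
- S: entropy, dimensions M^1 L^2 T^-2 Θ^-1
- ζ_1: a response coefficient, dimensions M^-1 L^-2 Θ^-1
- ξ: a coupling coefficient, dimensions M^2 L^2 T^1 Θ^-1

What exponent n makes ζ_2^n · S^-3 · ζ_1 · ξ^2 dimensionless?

Balance the L exponent: (-1)·n from ζ_2, plus −3·(2) + (-2) + 2·(2) = -4 from the rest, must sum to zero.
−n − 4 = 0, so n = -4.

-4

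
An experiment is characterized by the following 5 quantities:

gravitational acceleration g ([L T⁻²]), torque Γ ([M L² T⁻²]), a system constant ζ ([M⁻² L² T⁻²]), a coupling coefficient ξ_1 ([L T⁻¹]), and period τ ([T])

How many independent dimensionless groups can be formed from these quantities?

2

There are 5 variables and 3 base dimensions (M, L, T).
The dimension matrix has rank 3.
Independent dimensionless groups: 5 − 3 = 2.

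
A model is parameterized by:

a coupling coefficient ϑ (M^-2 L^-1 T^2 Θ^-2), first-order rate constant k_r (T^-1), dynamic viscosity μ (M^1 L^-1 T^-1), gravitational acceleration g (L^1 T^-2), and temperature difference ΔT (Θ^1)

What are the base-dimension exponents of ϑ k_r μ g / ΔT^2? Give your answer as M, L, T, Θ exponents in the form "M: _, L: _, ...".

M: -1, L: -1, T: -2, Θ: -4

Collect each base-dimension exponent across the product:
  M: (-2) + (0) + (1) + (0) − 2·(0) = -1
  L: (-1) + (0) + (-1) + (1) − 2·(0) = -1
  T: (2) + (-1) + (-1) + (-2) − 2·(0) = -2
  Θ: (-2) + (0) + (0) + (0) − 2·(1) = -4
So the dimensions are [M⁻¹ L⁻¹ T⁻² Θ⁻⁴].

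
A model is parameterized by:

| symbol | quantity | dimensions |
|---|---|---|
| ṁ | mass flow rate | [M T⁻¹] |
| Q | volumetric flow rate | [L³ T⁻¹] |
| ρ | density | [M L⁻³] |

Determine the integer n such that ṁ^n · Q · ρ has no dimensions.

Balance the M exponent: (1)·n from ṁ, plus (0) + (1) = 1 from the rest, must sum to zero.
n + 1 = 0, so n = -1.

-1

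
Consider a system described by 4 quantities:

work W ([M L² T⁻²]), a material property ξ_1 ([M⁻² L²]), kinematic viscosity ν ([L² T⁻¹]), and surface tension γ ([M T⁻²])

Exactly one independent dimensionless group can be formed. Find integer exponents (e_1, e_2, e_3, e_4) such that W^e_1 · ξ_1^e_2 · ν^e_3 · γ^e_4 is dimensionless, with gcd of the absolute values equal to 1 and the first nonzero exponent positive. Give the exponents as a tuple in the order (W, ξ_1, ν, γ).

(3, 1, -4, -1)

M: e_1·(1) + e_2·(-2) + e_3·(0) + e_4·(1) = 0
L: e_1·(2) + e_2·(2) + e_3·(2) + e_4·(0) = 0
T: e_1·(-2) + e_2·(0) + e_3·(-1) + e_4·(-2) = 0
Solving this homogeneous linear system for the smallest-integer solution (first nonzero entry positive) gives (3, 1, -4, -1).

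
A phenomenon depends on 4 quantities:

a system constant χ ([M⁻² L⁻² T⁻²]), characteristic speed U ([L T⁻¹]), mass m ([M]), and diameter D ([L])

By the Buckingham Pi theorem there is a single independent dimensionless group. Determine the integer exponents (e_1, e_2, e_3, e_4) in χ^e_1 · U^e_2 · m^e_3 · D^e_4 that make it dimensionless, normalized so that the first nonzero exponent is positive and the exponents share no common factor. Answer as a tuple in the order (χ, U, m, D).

M: e_1·(-2) + e_2·(0) + e_3·(1) + e_4·(0) = 0
L: e_1·(-2) + e_2·(1) + e_3·(0) + e_4·(1) = 0
T: e_1·(-2) + e_2·(-1) + e_3·(0) + e_4·(0) = 0
Solving this homogeneous linear system for the smallest-integer solution (first nonzero entry positive) gives (1, -2, 2, 4).

(1, -2, 2, 4)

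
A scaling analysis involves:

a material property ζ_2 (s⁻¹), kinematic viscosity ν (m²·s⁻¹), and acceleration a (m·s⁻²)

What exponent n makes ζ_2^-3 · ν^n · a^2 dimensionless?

-1

Balance the L exponent: (2)·n from ν, plus −3·(0) + 2·(1) = 2 from the rest, must sum to zero.
2n + 2 = 0, so n = -1.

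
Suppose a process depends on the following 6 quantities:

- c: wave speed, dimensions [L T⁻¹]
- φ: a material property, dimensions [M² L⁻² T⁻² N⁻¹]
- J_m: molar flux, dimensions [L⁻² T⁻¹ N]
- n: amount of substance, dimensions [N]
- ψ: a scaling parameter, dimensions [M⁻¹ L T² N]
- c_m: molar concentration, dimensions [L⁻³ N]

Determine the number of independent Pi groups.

2

There are 6 variables and 4 base dimensions (M, L, T, N).
The dimension matrix has rank 4.
Independent dimensionless groups: 6 − 4 = 2.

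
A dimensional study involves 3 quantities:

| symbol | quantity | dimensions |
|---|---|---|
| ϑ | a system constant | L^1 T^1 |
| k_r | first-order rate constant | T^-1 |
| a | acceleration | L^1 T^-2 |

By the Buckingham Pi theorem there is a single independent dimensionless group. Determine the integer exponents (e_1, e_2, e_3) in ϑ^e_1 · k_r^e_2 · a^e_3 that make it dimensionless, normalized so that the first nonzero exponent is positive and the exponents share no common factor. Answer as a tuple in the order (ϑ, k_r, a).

L: e_1·(1) + e_2·(0) + e_3·(1) = 0
T: e_1·(1) + e_2·(-1) + e_3·(-2) = 0
Solving this homogeneous linear system for the smallest-integer solution (first nonzero entry positive) gives (1, 3, -1).

(1, 3, -1)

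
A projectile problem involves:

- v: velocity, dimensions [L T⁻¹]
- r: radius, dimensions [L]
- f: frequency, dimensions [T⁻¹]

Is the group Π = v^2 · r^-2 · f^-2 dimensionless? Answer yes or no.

yes

Sum the exponent of each base dimension across the product:
  L: 2·[v]_L − 2·[r]_L − 2·[f]_L = 2·(1) − 2·(1) − 2·(0) = 0
  T: 2·[v]_T − 2·[r]_T − 2·[f]_T = 2·(-1) − 2·(0) − 2·(-1) = 0
All base exponents vanish — dimensionless.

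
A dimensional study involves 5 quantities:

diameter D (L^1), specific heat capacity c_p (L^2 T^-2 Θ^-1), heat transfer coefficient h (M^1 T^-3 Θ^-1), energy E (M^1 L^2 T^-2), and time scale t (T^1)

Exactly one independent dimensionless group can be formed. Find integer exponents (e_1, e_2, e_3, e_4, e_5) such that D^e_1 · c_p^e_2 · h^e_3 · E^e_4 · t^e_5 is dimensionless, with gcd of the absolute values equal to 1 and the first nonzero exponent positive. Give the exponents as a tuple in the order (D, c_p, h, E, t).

(4, -1, 1, -1, -1)

M: e_1·(0) + e_2·(0) + e_3·(1) + e_4·(1) + e_5·(0) = 0
L: e_1·(1) + e_2·(2) + e_3·(0) + e_4·(2) + e_5·(0) = 0
T: e_1·(0) + e_2·(-2) + e_3·(-3) + e_4·(-2) + e_5·(1) = 0
Θ: e_1·(0) + e_2·(-1) + e_3·(-1) + e_4·(0) + e_5·(0) = 0
Solving this homogeneous linear system for the smallest-integer solution (first nonzero entry positive) gives (4, -1, 1, -1, -1).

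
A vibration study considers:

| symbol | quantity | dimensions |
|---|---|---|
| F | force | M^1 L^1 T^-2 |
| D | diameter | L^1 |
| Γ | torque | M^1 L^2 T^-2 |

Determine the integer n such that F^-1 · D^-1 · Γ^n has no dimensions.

1

Balance the M exponent: (1)·n from Γ, plus −(1) − (0) = -1 from the rest, must sum to zero.
n − 1 = 0, so n = 1.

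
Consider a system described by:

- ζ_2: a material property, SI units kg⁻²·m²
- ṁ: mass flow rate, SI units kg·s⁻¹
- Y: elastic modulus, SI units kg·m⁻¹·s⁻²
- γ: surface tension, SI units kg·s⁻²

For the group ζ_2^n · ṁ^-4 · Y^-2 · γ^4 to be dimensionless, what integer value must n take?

Balance the M exponent: (-2)·n from ζ_2, plus −4·(1) − 2·(1) + 4·(1) = -2 from the rest, must sum to zero.
-2n − 2 = 0, so n = -1.

-1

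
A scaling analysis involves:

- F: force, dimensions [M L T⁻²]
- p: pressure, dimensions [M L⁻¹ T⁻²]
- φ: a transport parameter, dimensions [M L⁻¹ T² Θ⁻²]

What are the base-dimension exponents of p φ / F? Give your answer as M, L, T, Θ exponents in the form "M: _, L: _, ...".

Collect each base-dimension exponent across the product:
  M: −(1) + (1) + (1) = 1
  L: −(1) + (-1) + (-1) = -3
  T: −(-2) + (-2) + (2) = 2
  Θ: −(0) + (0) + (-2) = -2
So the dimensions are [M L⁻³ T² Θ⁻²].

M: 1, L: -3, T: 2, Θ: -2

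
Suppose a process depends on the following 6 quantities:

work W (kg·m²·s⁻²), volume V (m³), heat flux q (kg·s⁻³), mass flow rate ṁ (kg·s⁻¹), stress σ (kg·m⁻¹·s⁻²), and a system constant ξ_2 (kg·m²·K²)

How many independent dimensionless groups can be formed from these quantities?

2

There are 6 variables and 4 base dimensions (M, L, T, Θ).
The dimension matrix has rank 4.
Independent dimensionless groups: 6 − 4 = 2.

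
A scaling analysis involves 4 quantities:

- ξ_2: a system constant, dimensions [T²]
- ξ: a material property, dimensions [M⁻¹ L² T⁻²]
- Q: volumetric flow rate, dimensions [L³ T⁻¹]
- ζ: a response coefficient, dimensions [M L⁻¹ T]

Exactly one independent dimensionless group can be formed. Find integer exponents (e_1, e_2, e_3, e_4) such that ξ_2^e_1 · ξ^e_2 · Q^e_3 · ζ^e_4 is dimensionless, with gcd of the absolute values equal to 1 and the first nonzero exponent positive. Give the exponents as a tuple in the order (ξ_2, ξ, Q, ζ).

(1, 3, -1, 3)

M: e_1·(0) + e_2·(-1) + e_3·(0) + e_4·(1) = 0
L: e_1·(0) + e_2·(2) + e_3·(3) + e_4·(-1) = 0
T: e_1·(2) + e_2·(-2) + e_3·(-1) + e_4·(1) = 0
Solving this homogeneous linear system for the smallest-integer solution (first nonzero entry positive) gives (1, 3, -1, 3).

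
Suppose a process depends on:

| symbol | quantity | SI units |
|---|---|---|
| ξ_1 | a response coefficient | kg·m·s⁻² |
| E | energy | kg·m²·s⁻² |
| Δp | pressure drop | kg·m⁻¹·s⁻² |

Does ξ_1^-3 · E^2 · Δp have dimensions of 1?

yes

Sum the exponent of each base dimension across the product:
  M: −3·[ξ_1]_M + 2·[E]_M + [Δp]_M = −3·(1) + 2·(1) + (1) = 0
  L: −3·[ξ_1]_L + 2·[E]_L + [Δp]_L = −3·(1) + 2·(2) + (-1) = 0
  T: −3·[ξ_1]_T + 2·[E]_T + [Δp]_T = −3·(-2) + 2·(-2) + (-2) = 0
All base exponents vanish — dimensionless.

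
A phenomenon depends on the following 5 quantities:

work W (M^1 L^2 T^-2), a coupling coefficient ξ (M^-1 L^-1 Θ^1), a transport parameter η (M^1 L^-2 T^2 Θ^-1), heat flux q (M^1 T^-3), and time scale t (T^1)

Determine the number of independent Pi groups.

There are 5 variables and 4 base dimensions (M, L, T, Θ).
The dimension matrix has rank 4.
Independent dimensionless groups: 5 − 4 = 1.

1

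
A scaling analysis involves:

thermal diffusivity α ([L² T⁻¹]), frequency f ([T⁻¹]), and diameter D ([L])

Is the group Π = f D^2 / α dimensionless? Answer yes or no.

yes

Sum the exponent of each base dimension across the product:
  M: −[α]_M + [f]_M + 2·[D]_M = −(0) + (0) + 2·(0) = 0
  L: −[α]_L + [f]_L + 2·[D]_L = −(2) + (0) + 2·(1) = 0
  T: −[α]_T + [f]_T + 2·[D]_T = −(-1) + (-1) + 2·(0) = 0
  Θ: −[α]_Θ + [f]_Θ + 2·[D]_Θ = −(0) + (0) + 2·(0) = 0
All base exponents vanish — dimensionless.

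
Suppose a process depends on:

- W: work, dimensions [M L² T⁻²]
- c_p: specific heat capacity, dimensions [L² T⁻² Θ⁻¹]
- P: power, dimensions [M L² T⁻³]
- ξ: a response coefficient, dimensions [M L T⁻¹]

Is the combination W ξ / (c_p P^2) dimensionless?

Sum the exponent of each base dimension across the product:
  M: [W]_M − [c_p]_M − 2·[P]_M + [ξ]_M = (1) − (0) − 2·(1) + (1) = 0
  L: [W]_L − [c_p]_L − 2·[P]_L + [ξ]_L = (2) − (2) − 2·(2) + (1) = -3
  T: [W]_T − [c_p]_T − 2·[P]_T + [ξ]_T = (-2) − (-2) − 2·(-3) + (-1) = 5
  Θ: [W]_Θ − [c_p]_Θ − 2·[P]_Θ + [ξ]_Θ = (0) − (-1) − 2·(0) + (0) = 1
Net dimensions [L⁻³ T⁵ Θ] ≠ [1] — not dimensionless.

no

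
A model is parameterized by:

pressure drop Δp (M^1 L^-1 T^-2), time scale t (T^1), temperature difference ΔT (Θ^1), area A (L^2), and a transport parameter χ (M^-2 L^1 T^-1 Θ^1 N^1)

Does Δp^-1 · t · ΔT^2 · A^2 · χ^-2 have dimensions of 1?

Sum the exponent of each base dimension across the product:
  M: −[Δp]_M + [t]_M + 2·[ΔT]_M + 2·[A]_M − 2·[χ]_M = −(1) + (0) + 2·(0) + 2·(0) − 2·(-2) = 3
  L: −[Δp]_L + [t]_L + 2·[ΔT]_L + 2·[A]_L − 2·[χ]_L = −(-1) + (0) + 2·(0) + 2·(2) − 2·(1) = 3
  T: −[Δp]_T + [t]_T + 2·[ΔT]_T + 2·[A]_T − 2·[χ]_T = −(-2) + (1) + 2·(0) + 2·(0) − 2·(-1) = 5
  Θ: −[Δp]_Θ + [t]_Θ + 2·[ΔT]_Θ + 2·[A]_Θ − 2·[χ]_Θ = −(0) + (0) + 2·(1) + 2·(0) − 2·(1) = 0
  N: −[Δp]_N + [t]_N + 2·[ΔT]_N + 2·[A]_N − 2·[χ]_N = −(0) + (0) + 2·(0) + 2·(0) − 2·(1) = -2
Net dimensions [M³ L³ T⁵ N⁻²] ≠ [1] — not dimensionless.

no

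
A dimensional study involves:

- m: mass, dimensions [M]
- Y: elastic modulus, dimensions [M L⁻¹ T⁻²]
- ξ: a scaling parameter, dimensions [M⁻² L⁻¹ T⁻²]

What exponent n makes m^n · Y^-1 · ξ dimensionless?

Balance the M exponent: (1)·n from m, plus −(1) + (-2) = -3 from the rest, must sum to zero.
n − 3 = 0, so n = 3.

3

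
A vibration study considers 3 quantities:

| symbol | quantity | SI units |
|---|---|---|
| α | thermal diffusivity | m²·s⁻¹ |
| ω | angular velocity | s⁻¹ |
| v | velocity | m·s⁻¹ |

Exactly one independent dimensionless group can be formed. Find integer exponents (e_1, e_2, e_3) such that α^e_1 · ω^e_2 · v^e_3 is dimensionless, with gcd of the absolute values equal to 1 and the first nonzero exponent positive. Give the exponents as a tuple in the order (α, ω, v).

L: e_1·(2) + e_2·(0) + e_3·(1) = 0
T: e_1·(-1) + e_2·(-1) + e_3·(-1) = 0
Solving this homogeneous linear system for the smallest-integer solution (first nonzero entry positive) gives (1, 1, -2).

(1, 1, -2)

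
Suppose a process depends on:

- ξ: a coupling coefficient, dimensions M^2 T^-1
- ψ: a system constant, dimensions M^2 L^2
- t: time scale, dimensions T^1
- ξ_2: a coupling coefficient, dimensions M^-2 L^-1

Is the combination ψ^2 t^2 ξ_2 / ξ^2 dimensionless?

no

Sum the exponent of each base dimension across the product:
  M: −2·[ξ]_M + 2·[ψ]_M + 2·[t]_M + [ξ_2]_M = −2·(2) + 2·(2) + 2·(0) + (-2) = -2
  L: −2·[ξ]_L + 2·[ψ]_L + 2·[t]_L + [ξ_2]_L = −2·(0) + 2·(2) + 2·(0) + (-1) = 3
  T: −2·[ξ]_T + 2·[ψ]_T + 2·[t]_T + [ξ_2]_T = −2·(-1) + 2·(0) + 2·(1) + (0) = 4
Net dimensions [M⁻² L³ T⁴] ≠ [1] — not dimensionless.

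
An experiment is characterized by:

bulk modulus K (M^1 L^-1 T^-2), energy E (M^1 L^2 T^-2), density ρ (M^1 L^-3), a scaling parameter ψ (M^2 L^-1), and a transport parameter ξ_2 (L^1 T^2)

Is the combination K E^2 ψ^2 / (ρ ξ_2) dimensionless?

no

Sum the exponent of each base dimension across the product:
  M: [K]_M + 2·[E]_M − [ρ]_M + 2·[ψ]_M − [ξ_2]_M = (1) + 2·(1) − (1) + 2·(2) − (0) = 6
  L: [K]_L + 2·[E]_L − [ρ]_L + 2·[ψ]_L − [ξ_2]_L = (-1) + 2·(2) − (-3) + 2·(-1) − (1) = 3
  T: [K]_T + 2·[E]_T − [ρ]_T + 2·[ψ]_T − [ξ_2]_T = (-2) + 2·(-2) − (0) + 2·(0) − (2) = -8
Net dimensions [M⁶ L³ T⁻⁸] ≠ [1] — not dimensionless.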